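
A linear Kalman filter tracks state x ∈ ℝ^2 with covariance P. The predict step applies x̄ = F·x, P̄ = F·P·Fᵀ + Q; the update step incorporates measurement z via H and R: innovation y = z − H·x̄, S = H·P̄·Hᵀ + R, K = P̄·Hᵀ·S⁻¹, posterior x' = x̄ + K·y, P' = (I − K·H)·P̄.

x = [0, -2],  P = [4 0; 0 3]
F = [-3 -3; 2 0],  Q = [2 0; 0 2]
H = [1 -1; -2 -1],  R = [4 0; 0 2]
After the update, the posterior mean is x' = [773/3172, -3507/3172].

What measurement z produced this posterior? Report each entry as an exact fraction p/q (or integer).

z = [2, 1]

x̄ = F·x = [6, 0]
P̄ = F·P·Fᵀ + Q = [65 -24; -24 18]
S = H·P̄·Hᵀ + R = [135 -136; -136 184]
K = P̄·Hᵀ·S⁻¹ = [245/793 -1103/3172; -456/793 -831/3172]
x' − x̄ = [-18259/3172, -3507/3172] = K·y
y = (KᵀK)⁻¹·Kᵀ·(x' − x̄) = [-4, 13]
z = y + H·x̄ = [-4, 13] + [6, -12] = [2, 1]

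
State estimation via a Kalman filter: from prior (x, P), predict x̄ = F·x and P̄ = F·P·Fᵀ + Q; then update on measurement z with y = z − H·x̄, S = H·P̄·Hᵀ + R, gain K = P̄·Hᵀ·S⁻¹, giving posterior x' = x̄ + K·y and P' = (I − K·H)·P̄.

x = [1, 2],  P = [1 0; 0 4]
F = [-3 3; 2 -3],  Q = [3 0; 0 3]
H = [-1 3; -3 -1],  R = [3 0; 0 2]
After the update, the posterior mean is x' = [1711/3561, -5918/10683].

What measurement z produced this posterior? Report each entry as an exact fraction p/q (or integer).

z = [-2, -1]

x̄ = F·x = [3, -4]
P̄ = F·P·Fᵀ + Q = [48 -42; -42 43]
S = H·P̄·Hᵀ + R = [690 351; 351 225]
K = P̄·Hᵀ·S⁻¹ = [-124/1187 -1034/3561; 346/1187 -917/10683]
x' − x̄ = [-8972/3561, 36814/10683] = K·y
y = (KᵀK)⁻¹·Kᵀ·(x' − x̄) = [13, 4]
z = y + H·x̄ = [13, 4] + [-15, -5] = [-2, -1]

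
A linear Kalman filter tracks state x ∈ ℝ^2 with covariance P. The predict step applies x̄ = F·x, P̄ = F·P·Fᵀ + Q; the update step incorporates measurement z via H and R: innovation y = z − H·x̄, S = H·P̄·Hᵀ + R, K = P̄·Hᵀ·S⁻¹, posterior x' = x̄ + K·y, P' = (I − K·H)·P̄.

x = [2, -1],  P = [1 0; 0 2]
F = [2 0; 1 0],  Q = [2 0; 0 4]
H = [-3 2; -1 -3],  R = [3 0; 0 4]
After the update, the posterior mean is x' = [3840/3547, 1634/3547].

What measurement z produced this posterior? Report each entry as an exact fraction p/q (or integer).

z = [-2, -2]

x̄ = F·x = [4, 2]
P̄ = F·P·Fᵀ + Q = [6 2; 2 5]
S = H·P̄·Hᵀ + R = [53 2; 2 67]
K = P̄·Hᵀ·S⁻¹ = [-914/3547 -608/3547; 302/3547 -909/3547]
x' − x̄ = [-10348/3547, -5460/3547] = K·y
y = (KᵀK)⁻¹·Kᵀ·(x' − x̄) = [6, 8]
z = y + H·x̄ = [6, 8] + [-8, -10] = [-2, -2]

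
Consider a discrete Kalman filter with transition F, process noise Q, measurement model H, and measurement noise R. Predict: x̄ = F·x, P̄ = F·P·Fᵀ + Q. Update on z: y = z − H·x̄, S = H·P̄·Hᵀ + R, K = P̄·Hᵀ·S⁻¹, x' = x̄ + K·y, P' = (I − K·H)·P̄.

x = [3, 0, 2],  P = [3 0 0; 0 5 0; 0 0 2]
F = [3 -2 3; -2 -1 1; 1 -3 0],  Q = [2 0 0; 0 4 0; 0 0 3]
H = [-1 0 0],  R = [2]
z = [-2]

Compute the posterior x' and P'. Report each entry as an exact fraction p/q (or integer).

x̄ = F·x = [15, -4, 3]
P̄ = F·P·Fᵀ + Q = [67 -2 39; -2 23 9; 39 9 51]
y = z − H·x̄ = [13]
S = H·P̄·Hᵀ + R = [69]
K = P̄·Hᵀ·S⁻¹ = [-67/69; 2/69; -13/23]
x' = x̄ + K·y = [164/69, -250/69, -100/23]
P' = (I − K·H)·P̄ = [134/69 -4/69 26/23; -4/69 1583/69 233/23; 26/23 233/23 666/23]

x' = [164/69, -250/69, -100/23]
P' = [134/69 -4/69 26/23; -4/69 1583/69 233/23; 26/23 233/23 666/23]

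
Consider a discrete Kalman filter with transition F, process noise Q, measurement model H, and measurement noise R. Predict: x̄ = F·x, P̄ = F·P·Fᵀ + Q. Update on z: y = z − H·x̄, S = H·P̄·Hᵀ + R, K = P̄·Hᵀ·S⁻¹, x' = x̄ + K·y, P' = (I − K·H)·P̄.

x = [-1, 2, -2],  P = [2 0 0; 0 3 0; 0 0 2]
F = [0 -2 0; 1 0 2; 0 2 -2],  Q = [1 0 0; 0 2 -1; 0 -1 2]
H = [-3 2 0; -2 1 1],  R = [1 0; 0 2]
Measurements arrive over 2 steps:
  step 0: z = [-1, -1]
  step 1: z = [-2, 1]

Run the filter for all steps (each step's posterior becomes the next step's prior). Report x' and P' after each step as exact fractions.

step 0: x̄ = F·x = [-4, -5, 8]
step 0: P̄ = F·P·Fᵀ + Q = [13 0 -12; 0 12 -9; -12 -9 22]
step 0: y = z − H·x̄ = [-3, -12]
step 0: S = H·P̄·Hᵀ + R = [166 120; 120 118]
step 0: K = P̄·Hᵀ·S⁻¹ = [-21/2594 -407/1297; 618/1297 -1191/2594; -579/1297 1991/2594]
step 0: x' = x̄ + K·y = [-545/2594, -1193/1297, 167/1297]
step 0: P' = (I − K·H)·P̄ = [1971/2594 1473/1297 -316/1297; 1473/1297 5037/2594 -1527/2594; -316/1297 -1527/2594 4245/2594]
step 1: x̄ = F·x = [2386/1297, 123/2594, -2720/1297]
step 1: P̄ = F·P·Fᵀ + Q = [11371/1297 108/1297 -13128/1297; 108/1297 21611/2594 -9263/1297; -13128/1297 -9263/1297 27266/1297]
step 1: y = z − H·x̄ = [4441/1297, 17455/2594]
step 1: S = H·P̄·Hᵀ + R = [145562/1297 109939/1297; 109939/1297 239407/2594]
step 1: K = P̄·Hᵀ·S⁻¹ = [-194219/8230836 -1140313/4115418; 1852193/4115418 -827750/2057709; -913267/2057709 1599584/2057709]
step 1: x' = x̄ + K·y = [-144939/1371806, -767115/685903, 1107063/685903]
step 1: P' = (I − K·H)·P̄ = [4201733/8230836 3102745/4115418 -590819/2057709; 3102745/4115418 2790107/2057709 -1342862/2057709; -590819/2057709 -1342862/2057709 3360392/2057709]

step 0: x' = [-545/2594, -1193/1297, 167/1297], P' = [1971/2594 1473/1297 -316/1297; 1473/1297 5037/2594 -1527/2594; -316/1297 -1527/2594 4245/2594]
step 1: x' = [-144939/1371806, -767115/685903, 1107063/685903], P' = [4201733/8230836 3102745/4115418 -590819/2057709; 3102745/4115418 2790107/2057709 -1342862/2057709; -590819/2057709 -1342862/2057709 3360392/2057709]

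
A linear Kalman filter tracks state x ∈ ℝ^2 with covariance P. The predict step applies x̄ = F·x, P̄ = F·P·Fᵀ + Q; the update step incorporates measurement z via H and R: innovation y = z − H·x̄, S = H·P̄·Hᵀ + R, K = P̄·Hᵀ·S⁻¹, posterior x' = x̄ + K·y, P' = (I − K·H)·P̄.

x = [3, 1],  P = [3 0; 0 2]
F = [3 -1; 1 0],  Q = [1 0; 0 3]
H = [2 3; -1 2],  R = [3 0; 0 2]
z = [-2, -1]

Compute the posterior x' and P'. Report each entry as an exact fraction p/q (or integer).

x̄ = F·x = [8, 3]
P̄ = F·P·Fᵀ + Q = [30 9; 9 6]
y = z − H·x̄ = [-27, 1]
S = H·P̄·Hᵀ + R = [285 -15; -15 20]
K = P̄·Hᵀ·S⁻¹ = [104/365 -141/365; 51/365 93/365]
x' = x̄ + K·y = [-29/365, -189/365]
P' = (I − K·H)·P̄ = [42/73 -36/365; -36/365 15/73]

x' = [-29/365, -189/365]
P' = [42/73 -36/365; -36/365 15/73]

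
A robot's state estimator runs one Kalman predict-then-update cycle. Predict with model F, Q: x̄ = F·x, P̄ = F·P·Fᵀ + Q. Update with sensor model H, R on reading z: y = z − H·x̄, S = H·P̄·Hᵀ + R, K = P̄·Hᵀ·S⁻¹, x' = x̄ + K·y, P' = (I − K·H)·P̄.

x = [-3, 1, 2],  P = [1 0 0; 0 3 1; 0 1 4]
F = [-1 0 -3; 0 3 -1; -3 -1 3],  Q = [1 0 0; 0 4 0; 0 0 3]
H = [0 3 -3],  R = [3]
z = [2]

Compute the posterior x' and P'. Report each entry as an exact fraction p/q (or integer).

x̄ = F·x = [-3, 1, 14]
P̄ = F·P·Fᵀ + Q = [38 3 -30; 3 29 -11; -30 -11 45]
y = z − H·x̄ = [41]
S = H·P̄·Hᵀ + R = [867]
K = P̄·Hᵀ·S⁻¹ = [33/289; 40/289; -56/289]
x' = x̄ + K·y = [486/289, 1929/289, 1750/289]
P' = (I − K·H)·P̄ = [7715/289 -3093/289 -3126/289; -3093/289 3581/289 3541/289; -3126/289 3541/289 3597/289]

x' = [486/289, 1929/289, 1750/289]
P' = [7715/289 -3093/289 -3126/289; -3093/289 3581/289 3541/289; -3126/289 3541/289 3597/289]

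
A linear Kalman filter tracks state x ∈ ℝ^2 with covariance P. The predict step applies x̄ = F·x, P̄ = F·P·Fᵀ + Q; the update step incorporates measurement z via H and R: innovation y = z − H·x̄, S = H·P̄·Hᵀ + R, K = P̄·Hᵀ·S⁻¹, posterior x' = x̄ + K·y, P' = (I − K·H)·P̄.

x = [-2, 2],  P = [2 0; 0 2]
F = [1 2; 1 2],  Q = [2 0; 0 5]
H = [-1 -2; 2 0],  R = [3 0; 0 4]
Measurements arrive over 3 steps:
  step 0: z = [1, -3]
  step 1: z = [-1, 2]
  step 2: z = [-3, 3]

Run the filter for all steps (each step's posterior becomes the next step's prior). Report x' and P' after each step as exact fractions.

step 0: x' = [-176/157, -1/157], P' = [356/471 -130/471; -130/471 365/471]
step 1: x' = [18842/28427, 3984/28427], P' = [20614/28427 -7892/28427; -7892/28427 22027/28427]
step 2: x' = [989066/729211, 627749/729211], P' = [528488/729211 -202462/729211; -202462/729211 565037/729211]

step 0: x̄ = F·x = [2, 2]
step 0: P̄ = F·P·Fᵀ + Q = [12 10; 10 15]
step 0: y = z − H·x̄ = [7, -7]
step 0: S = H·P̄·Hᵀ + R = [115 -64; -64 52]
step 0: K = P̄·Hᵀ·S⁻¹ = [-32/471 178/471; -200/471 -65/471]
step 0: x' = x̄ + K·y = [-176/157, -1/157]
step 0: P' = (I − K·H)·P̄ = [356/471 -130/471; -130/471 365/471]
step 1: x̄ = F·x = [-178/157, -178/157]
step 1: P̄ = F·P·Fᵀ + Q = [746/157 432/157; 432/157 1217/157]
step 1: y = z − H·x̄ = [-691/157, 670/157]
step 1: S = H·P̄·Hᵀ + R = [7813/157 -3220/157; -3220/157 3612/157]
step 1: K = P̄·Hᵀ·S⁻¹ = [-230/4061 10307/28427; -1722/4061 -3946/28427]
step 1: x' = x̄ + K·y = [18842/28427, 3984/28427]
step 1: P' = (I − K·H)·P̄ = [20614/28427 -7892/28427; -7892/28427 22027/28427]
step 2: x̄ = F·x = [3830/4061, 3830/4061]
step 2: P̄ = F·P·Fᵀ + Q = [19144/4061 11022/4061; 11022/4061 31327/4061]
step 2: y = z − H·x̄ = [-693/4061, 4523/4061]
step 2: S = H·P̄·Hᵀ + R = [200723/4061 -82376/4061; -82376/4061 92820/4061]
step 2: K = P̄·Hᵀ·S⁻¹ = [-5884/104173 264244/729211; -44172/104173 -101231/729211]
step 2: x' = x̄ + K·y = [989066/729211, 627749/729211]
step 2: P' = (I − K·H)·P̄ = [528488/729211 -202462/729211; -202462/729211 565037/729211]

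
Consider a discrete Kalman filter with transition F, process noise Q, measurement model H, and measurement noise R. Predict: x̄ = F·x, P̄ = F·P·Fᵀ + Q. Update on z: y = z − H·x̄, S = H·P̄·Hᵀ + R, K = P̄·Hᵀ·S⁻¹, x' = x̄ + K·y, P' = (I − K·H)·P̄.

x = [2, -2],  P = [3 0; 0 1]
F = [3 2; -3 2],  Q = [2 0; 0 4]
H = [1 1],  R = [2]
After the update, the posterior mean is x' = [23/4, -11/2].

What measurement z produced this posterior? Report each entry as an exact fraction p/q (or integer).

x̄ = F·x = [2, -10]
P̄ = F·P·Fᵀ + Q = [33 -23; -23 35]
S = H·P̄·Hᵀ + R = [24]
K = P̄·Hᵀ·S⁻¹ = [5/12; 1/2]
x' − x̄ = [15/4, 9/2] = K·y
y = (KᵀK)⁻¹·Kᵀ·(x' − x̄) = [9]
z = y + H·x̄ = [9] + [-8] = [1]

z = [1]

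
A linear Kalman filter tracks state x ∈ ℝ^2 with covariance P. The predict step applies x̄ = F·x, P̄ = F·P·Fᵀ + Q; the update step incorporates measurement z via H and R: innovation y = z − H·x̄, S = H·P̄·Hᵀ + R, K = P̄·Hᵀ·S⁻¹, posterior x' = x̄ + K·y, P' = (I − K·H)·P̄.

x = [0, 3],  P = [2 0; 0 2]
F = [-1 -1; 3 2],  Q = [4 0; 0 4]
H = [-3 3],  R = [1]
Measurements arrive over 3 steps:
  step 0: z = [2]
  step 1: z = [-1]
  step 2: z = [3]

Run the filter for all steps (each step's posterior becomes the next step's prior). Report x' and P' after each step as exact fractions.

step 0: x' = [-219/523, 138/523], P' = [1268/523 1250/523; 1250/523 1290/523]
step 1: x' = [-5745/595261, -204453/595261], P' = [1402402/595261 1382618/595261; 1382618/595261 1428916/595261]
step 2: x' = [-7034226/26391505, 3861603/5278301], P' = [1553999506/659787625 306408756/131957525; 306408756/131957525 63333266/26391505]

step 0: x̄ = F·x = [-3, 6]
step 0: P̄ = F·P·Fᵀ + Q = [8 -10; -10 30]
step 0: y = z − H·x̄ = [-25]
step 0: S = H·P̄·Hᵀ + R = [523]
step 0: K = P̄·Hᵀ·S⁻¹ = [-54/523; 120/523]
step 0: x' = x̄ + K·y = [-219/523, 138/523]
step 0: P' = (I − K·H)·P̄ = [1268/523 1250/523; 1250/523 1290/523]
step 1: x̄ = F·x = [81/523, -381/523]
step 1: P̄ = F·P·Fᵀ + Q = [7150/523 -12634/523; -12634/523 33664/523]
step 1: y = z − H·x̄ = [863/523]
step 1: S = H·P̄·Hᵀ + R = [595261/523]
step 1: K = P̄·Hᵀ·S⁻¹ = [-59352/595261; 138894/595261]
step 1: x' = x̄ + K·y = [-5745/595261, -204453/595261]
step 1: P' = (I − K·H)·P̄ = [1402402/595261 1382618/595261; 1382618/595261 1428916/595261]
step 2: x̄ = F·x = [210198/595261, -426141/595261]
step 2: P̄ = F·P·Fᵀ + Q = [7977598/595261 -13978128/595261; -13978128/595261 37309742/595261]
step 2: y = z − H·x̄ = [3694800/595261]
step 2: S = H·P̄·Hᵀ + R = [659787625/595261]
step 2: K = P̄·Hᵀ·S⁻¹ = [-65867178/659787625; 30772722/131957525]
step 2: x' = x̄ + K·y = [-7034226/26391505, 3861603/5278301]
step 2: P' = (I − K·H)·P̄ = [1553999506/659787625 306408756/131957525; 306408756/131957525 63333266/26391505]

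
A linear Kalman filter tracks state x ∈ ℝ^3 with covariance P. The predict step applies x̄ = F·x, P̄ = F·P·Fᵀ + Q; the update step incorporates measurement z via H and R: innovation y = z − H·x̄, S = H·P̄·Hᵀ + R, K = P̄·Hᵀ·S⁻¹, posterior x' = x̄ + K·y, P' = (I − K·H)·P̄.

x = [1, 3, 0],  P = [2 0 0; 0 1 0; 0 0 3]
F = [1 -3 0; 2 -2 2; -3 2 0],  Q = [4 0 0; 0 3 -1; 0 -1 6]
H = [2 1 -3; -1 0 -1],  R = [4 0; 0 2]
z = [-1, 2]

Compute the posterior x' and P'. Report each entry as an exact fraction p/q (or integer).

x' = [-20827/10808, 855/1544, -7307/10808]
P' = [12819/10808 -3351/1544 -1597/10808; -3351/1544 18077/1544 3465/1544; -1597/10808 3465/1544 9475/10808]

x̄ = F·x = [-8, -4, 3]
P̄ = F·P·Fᵀ + Q = [15 10 -12; 10 27 -17; -12 -17 28]
y = z − H·x̄ = [28, -3]
S = H·P̄·Hᵀ + R = [629 49; 49 21]
K = P̄·Hᵀ·S⁻¹ = [249/1544 -5611/10808; 245/1544 -57/1544; -263/1544 -3939/10808]
x' = x̄ + K·y = [-20827/10808, 855/1544, -7307/10808]
P' = (I − K·H)·P̄ = [12819/10808 -3351/1544 -1597/10808; -3351/1544 18077/1544 3465/1544; -1597/10808 3465/1544 9475/10808]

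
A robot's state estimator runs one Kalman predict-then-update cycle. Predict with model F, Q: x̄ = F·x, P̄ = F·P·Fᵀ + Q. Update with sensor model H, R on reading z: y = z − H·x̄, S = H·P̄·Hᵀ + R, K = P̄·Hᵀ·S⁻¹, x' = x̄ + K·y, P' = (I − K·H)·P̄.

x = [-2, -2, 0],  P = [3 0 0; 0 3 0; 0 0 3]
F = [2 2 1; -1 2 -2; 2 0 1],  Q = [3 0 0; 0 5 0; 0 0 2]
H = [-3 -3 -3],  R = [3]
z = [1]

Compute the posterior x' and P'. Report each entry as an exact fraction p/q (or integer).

x' = [-203/256, 77/64, -51/64]
P' = [1605/256 -675/64 285/64; -675/64 437/16 -267/16; 285/64 -267/16 197/16]

x̄ = F·x = [-8, -2, -4]
P̄ = F·P·Fᵀ + Q = [30 0 15; 0 32 -12; 15 -12 17]
y = z − H·x̄ = [-41]
S = H·P̄·Hᵀ + R = [768]
K = P̄·Hᵀ·S⁻¹ = [-45/256; -5/64; -5/64]
x' = x̄ + K·y = [-203/256, 77/64, -51/64]
P' = (I − K·H)·P̄ = [1605/256 -675/64 285/64; -675/64 437/16 -267/16; 285/64 -267/16 197/16]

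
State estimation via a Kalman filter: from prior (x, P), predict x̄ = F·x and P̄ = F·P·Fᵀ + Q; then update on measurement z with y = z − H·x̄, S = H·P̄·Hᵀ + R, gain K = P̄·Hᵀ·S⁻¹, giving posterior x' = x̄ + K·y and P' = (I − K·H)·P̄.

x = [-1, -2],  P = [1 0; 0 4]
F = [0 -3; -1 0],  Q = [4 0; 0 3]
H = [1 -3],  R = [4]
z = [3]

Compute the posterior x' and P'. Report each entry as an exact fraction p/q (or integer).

x̄ = F·x = [6, 1]
P̄ = F·P·Fᵀ + Q = [40 0; 0 4]
y = z − H·x̄ = [0]
S = H·P̄·Hᵀ + R = [80]
K = P̄·Hᵀ·S⁻¹ = [1/2; -3/20]
x' = x̄ + K·y = [6, 1]
P' = (I − K·H)·P̄ = [20 6; 6 11/5]

x' = [6, 1]
P' = [20 6; 6 11/5]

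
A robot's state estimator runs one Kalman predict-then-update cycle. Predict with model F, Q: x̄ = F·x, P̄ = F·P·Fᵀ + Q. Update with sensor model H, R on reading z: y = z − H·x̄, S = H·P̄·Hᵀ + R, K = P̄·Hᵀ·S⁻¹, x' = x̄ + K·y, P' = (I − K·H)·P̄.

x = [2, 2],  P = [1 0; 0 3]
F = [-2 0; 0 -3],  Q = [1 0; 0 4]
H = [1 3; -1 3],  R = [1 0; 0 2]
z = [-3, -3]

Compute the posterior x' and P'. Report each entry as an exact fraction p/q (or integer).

x̄ = F·x = [-4, -6]
P̄ = F·P·Fᵀ + Q = [5 0; 0 31]
y = z − H·x̄ = [19, 11]
S = H·P̄·Hᵀ + R = [285 274; 274 286]
K = P̄·Hᵀ·S⁻¹ = [1400/3217 -2795/6434; 558/3217 1023/6434]
x' = x̄ + K·y = [-3281/6434, -6147/6434]
P' = (I − K·H)·P̄ = [4195/6434 -465/6434; -465/6434 527/6434]

x' = [-3281/6434, -6147/6434]
P' = [4195/6434 -465/6434; -465/6434 527/6434]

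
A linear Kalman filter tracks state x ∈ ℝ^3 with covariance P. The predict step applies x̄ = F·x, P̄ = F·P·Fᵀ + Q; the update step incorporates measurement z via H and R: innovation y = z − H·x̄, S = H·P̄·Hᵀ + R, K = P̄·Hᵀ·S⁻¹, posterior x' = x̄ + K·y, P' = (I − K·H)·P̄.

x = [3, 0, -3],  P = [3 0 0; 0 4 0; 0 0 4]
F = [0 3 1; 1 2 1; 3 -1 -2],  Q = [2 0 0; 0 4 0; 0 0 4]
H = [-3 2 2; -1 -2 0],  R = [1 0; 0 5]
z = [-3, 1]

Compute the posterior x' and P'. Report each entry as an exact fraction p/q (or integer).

x' = [15139/9519, -10684/9519, 215663/104709]
P' = [23582/9519 -4736/9519 39656/9519; -4736/9519 10433/9519 -17333/9519; 39656/9519 -17333/9519 861379/104709]

x̄ = F·x = [-3, 0, 15]
P̄ = F·P·Fᵀ + Q = [42 28 -20; 28 27 -7; -20 -7 51]
y = z − H·x̄ = [-42, -2]
S = H·P̄·Hᵀ + R = [539 198; 198 267]
K = P̄·Hᵀ·S⁻¹ = [-302/3173 -2822/9519; 136/3173 -3226/9519; 10928/34903 -998/9519]
x' = x̄ + K·y = [15139/9519, -10684/9519, 215663/104709]
P' = (I − K·H)·P̄ = [23582/9519 -4736/9519 39656/9519; -4736/9519 10433/9519 -17333/9519; 39656/9519 -17333/9519 861379/104709]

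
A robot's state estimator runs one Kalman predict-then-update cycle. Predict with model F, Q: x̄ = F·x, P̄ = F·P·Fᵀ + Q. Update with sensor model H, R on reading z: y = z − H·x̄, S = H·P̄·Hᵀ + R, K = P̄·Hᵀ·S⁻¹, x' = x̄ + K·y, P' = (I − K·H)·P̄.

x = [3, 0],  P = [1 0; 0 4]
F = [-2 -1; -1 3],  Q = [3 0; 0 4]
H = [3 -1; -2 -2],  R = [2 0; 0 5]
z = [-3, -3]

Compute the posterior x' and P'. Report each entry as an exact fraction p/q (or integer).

x̄ = F·x = [-6, -3]
P̄ = F·P·Fᵀ + Q = [11 -10; -10 41]
y = z − H·x̄ = [12, -21]
S = H·P̄·Hᵀ + R = [202 56; 56 133]
K = P̄·Hᵀ·S⁻¹ = [833/3390 -1406/11865; -853/3390 -4274/11865]
x' = x̄ + K·y = [-318/565, 873/565]
P' = (I − K·H)·P̄ = [4673/23730 2357/23730; 2357/23730 19013/23730]

x' = [-318/565, 873/565]
P' = [4673/23730 2357/23730; 2357/23730 19013/23730]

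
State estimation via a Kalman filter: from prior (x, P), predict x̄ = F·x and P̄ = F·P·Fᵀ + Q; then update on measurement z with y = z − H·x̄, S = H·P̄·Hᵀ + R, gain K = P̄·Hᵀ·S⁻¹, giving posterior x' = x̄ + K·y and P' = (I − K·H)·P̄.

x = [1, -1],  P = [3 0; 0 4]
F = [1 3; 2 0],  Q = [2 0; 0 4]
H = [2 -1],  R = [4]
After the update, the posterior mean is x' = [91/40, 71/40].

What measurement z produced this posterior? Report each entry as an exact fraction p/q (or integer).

z = [3]

x̄ = F·x = [-2, 2]
P̄ = F·P·Fᵀ + Q = [41 6; 6 16]
S = H·P̄·Hᵀ + R = [160]
K = P̄·Hᵀ·S⁻¹ = [19/40; -1/40]
x' − x̄ = [171/40, -9/40] = K·y
y = (KᵀK)⁻¹·Kᵀ·(x' − x̄) = [9]
z = y + H·x̄ = [9] + [-6] = [3]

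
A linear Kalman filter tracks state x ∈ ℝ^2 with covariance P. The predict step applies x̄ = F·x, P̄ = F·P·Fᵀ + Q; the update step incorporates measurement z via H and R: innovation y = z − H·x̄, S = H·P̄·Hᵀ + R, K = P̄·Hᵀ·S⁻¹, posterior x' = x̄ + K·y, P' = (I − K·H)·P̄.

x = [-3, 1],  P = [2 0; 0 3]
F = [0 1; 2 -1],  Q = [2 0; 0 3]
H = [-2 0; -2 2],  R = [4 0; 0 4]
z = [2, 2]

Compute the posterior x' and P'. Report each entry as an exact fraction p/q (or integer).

x̄ = F·x = [1, -7]
P̄ = F·P·Fᵀ + Q = [5 -3; -3 14]
y = z − H·x̄ = [4, 18]
S = H·P̄·Hᵀ + R = [24 32; 32 104]
K = P̄·Hᵀ·S⁻¹ = [-33/92 -1/23; -29/92 39/92]
x' = x̄ + K·y = [-28/23, -29/46]
P' = (I − K·H)·P̄ = [33/46 29/46; 29/46 34/23]

x' = [-28/23, -29/46]
P' = [33/46 29/46; 29/46 34/23]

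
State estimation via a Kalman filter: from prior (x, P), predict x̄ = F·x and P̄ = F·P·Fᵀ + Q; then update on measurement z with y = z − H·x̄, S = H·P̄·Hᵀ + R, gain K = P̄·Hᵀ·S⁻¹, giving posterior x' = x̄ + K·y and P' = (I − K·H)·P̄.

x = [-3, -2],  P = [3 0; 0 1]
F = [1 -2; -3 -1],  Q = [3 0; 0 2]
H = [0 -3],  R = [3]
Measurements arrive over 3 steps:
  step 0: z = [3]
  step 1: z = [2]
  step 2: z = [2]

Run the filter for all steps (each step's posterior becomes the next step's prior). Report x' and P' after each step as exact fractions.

step 0: x̄ = F·x = [1, 11]
step 0: P̄ = F·P·Fᵀ + Q = [10 -7; -7 30]
step 0: y = z − H·x̄ = [36]
step 0: S = H·P̄·Hᵀ + R = [273]
step 0: K = P̄·Hᵀ·S⁻¹ = [1/13; -30/91]
step 0: x' = x̄ + K·y = [49/13, -79/91]
step 0: P' = (I − K·H)·P̄ = [109/13 -1/13; -1/13 30/91]
step 1: x̄ = F·x = [501/91, -950/91]
step 1: P̄ = F·P·Fᵀ + Q = [1184/91 -2264/91; -2264/91 7037/91]
step 1: y = z − H·x̄ = [-2668/91]
step 1: S = H·P̄·Hᵀ + R = [63606/91]
step 1: K = P̄·Hᵀ·S⁻¹ = [1132/10601; -7037/21202]
step 1: x' = x̄ + K·y = [25175/10601, -7512/10601]
step 1: P' = (I − K·H)·P̄ = [53440/10601 -1132/10601; -1132/10601 7037/21202]
step 2: x̄ = F·x = [40199/10601, -68013/10601]
step 2: P̄ = F·P·Fᵀ + Q = [103845/10601 -158943/10601; -158943/10601 997777/21202]
step 2: y = z − H·x̄ = [-182837/10601]
step 2: S = H·P̄·Hᵀ + R = [9043599/21202]
step 2: K = P̄·Hᵀ·S⁻¹ = [317886/3014533; -997777/3014533]
step 2: x' = x̄ + K·y = [5948485/3014533, -2131580/3014533]
step 2: P' = (I − K·H)·P̄ = [15231291/3014533 -317886/3014533; -317886/3014533 997777/3014533]

step 0: x' = [49/13, -79/91], P' = [109/13 -1/13; -1/13 30/91]
step 1: x' = [25175/10601, -7512/10601], P' = [53440/10601 -1132/10601; -1132/10601 7037/21202]
step 2: x' = [5948485/3014533, -2131580/3014533], P' = [15231291/3014533 -317886/3014533; -317886/3014533 997777/3014533]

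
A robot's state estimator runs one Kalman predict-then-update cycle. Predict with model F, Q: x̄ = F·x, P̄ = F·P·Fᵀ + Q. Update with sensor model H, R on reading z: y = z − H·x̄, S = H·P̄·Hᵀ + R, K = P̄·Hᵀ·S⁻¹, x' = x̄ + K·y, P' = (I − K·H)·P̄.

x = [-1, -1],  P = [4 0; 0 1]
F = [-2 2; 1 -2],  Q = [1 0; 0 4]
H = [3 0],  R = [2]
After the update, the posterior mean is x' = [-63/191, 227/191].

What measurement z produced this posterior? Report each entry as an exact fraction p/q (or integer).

x̄ = F·x = [0, 1]
P̄ = F·P·Fᵀ + Q = [21 -12; -12 12]
S = H·P̄·Hᵀ + R = [191]
K = P̄·Hᵀ·S⁻¹ = [63/191; -36/191]
x' − x̄ = [-63/191, 36/191] = K·y
y = (KᵀK)⁻¹·Kᵀ·(x' − x̄) = [-1]
z = y + H·x̄ = [-1] + [0] = [-1]

z = [-1]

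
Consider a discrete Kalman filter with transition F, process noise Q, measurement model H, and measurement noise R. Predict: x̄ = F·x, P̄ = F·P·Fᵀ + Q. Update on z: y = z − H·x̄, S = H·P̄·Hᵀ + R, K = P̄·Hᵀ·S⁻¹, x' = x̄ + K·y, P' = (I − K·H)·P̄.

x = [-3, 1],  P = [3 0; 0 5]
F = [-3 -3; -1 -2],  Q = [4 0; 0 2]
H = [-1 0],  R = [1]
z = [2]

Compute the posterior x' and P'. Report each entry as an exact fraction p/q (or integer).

x̄ = F·x = [6, 1]
P̄ = F·P·Fᵀ + Q = [76 39; 39 25]
y = z − H·x̄ = [8]
S = H·P̄·Hᵀ + R = [77]
K = P̄·Hᵀ·S⁻¹ = [-76/77; -39/77]
x' = x̄ + K·y = [-146/77, -235/77]
P' = (I − K·H)·P̄ = [76/77 39/77; 39/77 404/77]

x' = [-146/77, -235/77]
P' = [76/77 39/77; 39/77 404/77]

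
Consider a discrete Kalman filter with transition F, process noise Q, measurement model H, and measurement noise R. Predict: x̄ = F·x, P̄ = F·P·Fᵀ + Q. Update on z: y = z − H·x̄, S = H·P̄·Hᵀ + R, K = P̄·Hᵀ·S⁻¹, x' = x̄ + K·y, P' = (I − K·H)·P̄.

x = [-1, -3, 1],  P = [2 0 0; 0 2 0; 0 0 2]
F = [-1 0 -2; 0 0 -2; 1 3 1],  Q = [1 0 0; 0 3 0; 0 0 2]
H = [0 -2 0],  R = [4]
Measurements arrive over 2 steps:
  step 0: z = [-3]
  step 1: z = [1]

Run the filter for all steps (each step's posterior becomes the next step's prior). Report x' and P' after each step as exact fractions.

step 0: x' = [4/3, 29/24, -61/6], P' = [17/3 2/3 -10/3; 2/3 11/12 -1/3; -10/3 -1/3 68/3]
step 1: x' = [73/142, -159/568, 1625/568], P' = [672/71 63/71 -601/71; 63/71 281/284 -55/142; -601/71 -55/142 5599/284]

step 0: x̄ = F·x = [-1, -2, -9]
step 0: P̄ = F·P·Fᵀ + Q = [11 8 -6; 8 11 -4; -6 -4 24]
step 0: y = z − H·x̄ = [-7]
step 0: S = H·P̄·Hᵀ + R = [48]
step 0: K = P̄·Hᵀ·S⁻¹ = [-1/3; -11/24; 1/6]
step 0: x' = x̄ + K·y = [4/3, 29/24, -61/6]
step 0: P' = (I − K·H)·P̄ = [17/3 2/3 -10/3; 2/3 11/12 -1/3; -10/3 -1/3 68/3]
step 1: x̄ = F·x = [19, 61/3, -125/24]
step 1: P̄ = F·P·Fᵀ + Q = [84 84 -41; 84 281/3 -110/3; -41 -110/3 407/12]
step 1: y = z − H·x̄ = [125/3]
step 1: S = H·P̄·Hᵀ + R = [1136/3]
step 1: K = P̄·Hᵀ·S⁻¹ = [-63/142; -281/568; 55/284]
step 1: x' = x̄ + K·y = [73/142, -159/568, 1625/568]
step 1: P' = (I − K·H)·P̄ = [672/71 63/71 -601/71; 63/71 281/284 -55/142; -601/71 -55/142 5599/284]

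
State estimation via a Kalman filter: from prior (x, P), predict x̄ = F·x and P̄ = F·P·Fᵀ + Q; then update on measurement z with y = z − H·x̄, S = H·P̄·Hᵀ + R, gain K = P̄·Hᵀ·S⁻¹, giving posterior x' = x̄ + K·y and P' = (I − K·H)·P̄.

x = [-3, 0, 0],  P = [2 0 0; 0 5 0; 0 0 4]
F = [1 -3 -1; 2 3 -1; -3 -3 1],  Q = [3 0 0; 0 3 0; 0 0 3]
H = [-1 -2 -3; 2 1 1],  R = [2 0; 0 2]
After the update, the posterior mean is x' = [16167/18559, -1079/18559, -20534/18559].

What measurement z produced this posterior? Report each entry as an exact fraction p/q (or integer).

x̄ = F·x = [-3, -6, 9]
P̄ = F·P·Fᵀ + Q = [54 -37 35; -37 60 -61; 35 -61 70]
S = H·P̄·Hᵀ + R = [256 -193; -193 218]
K = P̄·Hᵀ·S⁻¹ = [1928/18559 10731/18559; 7325/18559 100/18559; -11567/18559 -3515/18559]
x' − x̄ = [71844/18559, 110275/18559, -187565/18559] = K·y
y = (KᵀK)⁻¹·Kᵀ·(x' − x̄) = [15, 4]
z = y + H·x̄ = [15, 4] + [-12, -3] = [3, 1]

z = [3, 1]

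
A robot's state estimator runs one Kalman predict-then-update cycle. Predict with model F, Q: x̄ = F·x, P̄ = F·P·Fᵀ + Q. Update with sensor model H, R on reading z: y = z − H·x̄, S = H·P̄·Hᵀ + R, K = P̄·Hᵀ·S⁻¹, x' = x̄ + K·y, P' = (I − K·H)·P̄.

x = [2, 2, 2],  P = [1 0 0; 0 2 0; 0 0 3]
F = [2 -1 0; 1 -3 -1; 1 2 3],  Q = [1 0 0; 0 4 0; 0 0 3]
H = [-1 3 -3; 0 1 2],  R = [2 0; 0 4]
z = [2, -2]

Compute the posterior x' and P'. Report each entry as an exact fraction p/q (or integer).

x' = [28113/11591, 5184/11591, -11623/11591]
P' = [106845/23182 15119/11591 -6483/23182; 15119/11591 9910/11591 3087/11591; -6483/23182 3087/11591 10265/23182]

x̄ = F·x = [2, -6, 12]
P̄ = F·P·Fᵀ + Q = [7 8 -2; 8 26 -20; -2 -20 39]
y = z − H·x̄ = [58, -20]
S = H·P̄·Hᵀ + R = [894 -220; -220 106]
K = P̄·Hᵀ·S⁻¹ = [1659/23182 2159/11591; 2675/11591 4021/11591; -2895/23182 3338/11591]
x' = x̄ + K·y = [28113/11591, 5184/11591, -11623/11591]
P' = (I − K·H)·P̄ = [106845/23182 15119/11591 -6483/23182; 15119/11591 9910/11591 3087/11591; -6483/23182 3087/11591 10265/23182]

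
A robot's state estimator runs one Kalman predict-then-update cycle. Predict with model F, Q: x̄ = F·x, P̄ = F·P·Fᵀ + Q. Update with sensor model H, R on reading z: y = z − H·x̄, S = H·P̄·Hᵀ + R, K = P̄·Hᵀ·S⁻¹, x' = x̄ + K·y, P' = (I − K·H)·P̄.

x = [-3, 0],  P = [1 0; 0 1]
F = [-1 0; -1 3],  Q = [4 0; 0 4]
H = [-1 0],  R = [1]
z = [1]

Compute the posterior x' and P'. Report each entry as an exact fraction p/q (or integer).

x̄ = F·x = [3, 3]
P̄ = F·P·Fᵀ + Q = [5 1; 1 14]
y = z − H·x̄ = [4]
S = H·P̄·Hᵀ + R = [6]
K = P̄·Hᵀ·S⁻¹ = [-5/6; -1/6]
x' = x̄ + K·y = [-1/3, 7/3]
P' = (I − K·H)·P̄ = [5/6 1/6; 1/6 83/6]

x' = [-1/3, 7/3]
P' = [5/6 1/6; 1/6 83/6]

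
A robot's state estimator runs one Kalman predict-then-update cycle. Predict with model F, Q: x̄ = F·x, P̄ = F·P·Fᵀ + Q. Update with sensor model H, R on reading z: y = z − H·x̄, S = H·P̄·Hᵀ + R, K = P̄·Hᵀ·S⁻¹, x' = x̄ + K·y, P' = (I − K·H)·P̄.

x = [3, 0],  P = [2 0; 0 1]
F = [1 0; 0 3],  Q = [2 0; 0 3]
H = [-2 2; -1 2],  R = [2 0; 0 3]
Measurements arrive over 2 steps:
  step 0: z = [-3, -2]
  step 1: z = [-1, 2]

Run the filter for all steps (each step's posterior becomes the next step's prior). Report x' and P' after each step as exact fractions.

step 0: x' = [509/247, 84/247], P' = [492/247 384/247; 384/247 372/247]
step 1: x' = [130931/52001, 109179/52001], P' = [112458/52001 91056/52001; 91056/52001 88917/52001]

step 0: x̄ = F·x = [3, 0]
step 0: P̄ = F·P·Fᵀ + Q = [4 0; 0 12]
step 0: y = z − H·x̄ = [3, 1]
step 0: S = H·P̄·Hᵀ + R = [66 56; 56 55]
step 0: K = P̄·Hᵀ·S⁻¹ = [-108/247 92/247; -12/247 120/247]
step 0: x' = x̄ + K·y = [509/247, 84/247]
step 0: P' = (I − K·H)·P̄ = [492/247 384/247; 384/247 372/247]
step 1: x̄ = F·x = [509/247, 252/247]
step 1: P̄ = F·P·Fᵀ + Q = [986/247 1152/247; 1152/247 4089/247]
step 1: y = z − H·x̄ = [267/247, 499/247]
step 1: S = H·P̄·Hᵀ + R = [11578/247 11416/247; 11416/247 13475/247]
step 1: K = P̄·Hᵀ·S⁻¹ = [-21402/52001 23218/52001; -2139/52001 28926/52001]
step 1: x' = x̄ + K·y = [130931/52001, 109179/52001]
step 1: P' = (I − K·H)·P̄ = [112458/52001 91056/52001; 91056/52001 88917/52001]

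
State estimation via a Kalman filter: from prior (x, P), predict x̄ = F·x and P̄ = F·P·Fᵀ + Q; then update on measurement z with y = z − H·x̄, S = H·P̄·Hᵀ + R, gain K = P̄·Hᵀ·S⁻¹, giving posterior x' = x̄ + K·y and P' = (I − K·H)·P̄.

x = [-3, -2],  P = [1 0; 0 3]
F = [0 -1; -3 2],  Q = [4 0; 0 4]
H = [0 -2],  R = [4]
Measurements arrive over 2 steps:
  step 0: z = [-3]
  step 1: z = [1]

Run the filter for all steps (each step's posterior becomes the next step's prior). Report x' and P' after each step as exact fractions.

step 0: x' = [73/26, 85/52], P' = [73/13 -3/13; -3/13 25/26]
step 1: x' = [-1479/808, -929/1616], P' = [490/101 -17/404; -17/404 795/808]

step 0: x̄ = F·x = [2, 5]
step 0: P̄ = F·P·Fᵀ + Q = [7 -6; -6 25]
step 0: y = z − H·x̄ = [7]
step 0: S = H·P̄·Hᵀ + R = [104]
step 0: K = P̄·Hᵀ·S⁻¹ = [3/26; -25/52]
step 0: x' = x̄ + K·y = [73/26, 85/52]
step 0: P' = (I − K·H)·P̄ = [73/13 -3/13; -3/13 25/26]
step 1: x̄ = F·x = [-85/52, -67/13]
step 1: P̄ = F·P·Fᵀ + Q = [129/26 -34/13; -34/13 795/13]
step 1: y = z − H·x̄ = [-121/13]
step 1: S = H·P̄·Hᵀ + R = [3232/13]
step 1: K = P̄·Hᵀ·S⁻¹ = [17/808; -795/1616]
step 1: x' = x̄ + K·y = [-1479/808, -929/1616]
step 1: P' = (I − K·H)·P̄ = [490/101 -17/404; -17/404 795/808]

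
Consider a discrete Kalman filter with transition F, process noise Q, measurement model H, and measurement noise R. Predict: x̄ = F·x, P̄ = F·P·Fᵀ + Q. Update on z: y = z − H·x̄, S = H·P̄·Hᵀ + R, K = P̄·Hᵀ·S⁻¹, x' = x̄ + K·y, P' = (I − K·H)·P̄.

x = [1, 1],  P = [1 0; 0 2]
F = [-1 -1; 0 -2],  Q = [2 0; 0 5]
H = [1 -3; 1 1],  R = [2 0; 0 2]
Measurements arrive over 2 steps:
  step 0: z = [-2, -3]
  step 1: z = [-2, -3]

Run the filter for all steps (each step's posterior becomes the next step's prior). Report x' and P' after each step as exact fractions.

step 0: x' = [-1279/518, -123/518], P' = [250/259 53/259; 53/259 62/259]
step 1: x' = [-40229/29938, 759/59876], P' = [13898/14969 2801/14969; 2801/14969 6915/29938]

step 0: x̄ = F·x = [-2, -2]
step 0: P̄ = F·P·Fᵀ + Q = [5 4; 4 13]
step 0: y = z − H·x̄ = [-6, 1]
step 0: S = H·P̄·Hᵀ + R = [100 -42; -42 28]
step 0: K = P̄·Hᵀ·S⁻¹ = [13/74 303/518; -19/74 115/518]
step 0: x' = x̄ + K·y = [-1279/518, -123/518]
step 0: P' = (I − K·H)·P̄ = [250/259 53/259; 53/259 62/259]
step 1: x̄ = F·x = [701/259, 123/259]
step 1: P̄ = F·P·Fᵀ + Q = [936/259 230/259; 230/259 1543/259]
step 1: y = z − H·x̄ = [-850/259, -1601/259]
step 1: S = H·P̄·Hᵀ + R = [13961/259 -4153/259; -4153/259 3457/259]
step 1: K = P̄·Hᵀ·S⁻¹ = [5495/29938 16699/29938; -15143/59876 12517/59876]
step 1: x' = x̄ + K·y = [-40229/29938, 759/59876]
step 1: P' = (I − K·H)·P̄ = [13898/14969 2801/14969; 2801/14969 6915/29938]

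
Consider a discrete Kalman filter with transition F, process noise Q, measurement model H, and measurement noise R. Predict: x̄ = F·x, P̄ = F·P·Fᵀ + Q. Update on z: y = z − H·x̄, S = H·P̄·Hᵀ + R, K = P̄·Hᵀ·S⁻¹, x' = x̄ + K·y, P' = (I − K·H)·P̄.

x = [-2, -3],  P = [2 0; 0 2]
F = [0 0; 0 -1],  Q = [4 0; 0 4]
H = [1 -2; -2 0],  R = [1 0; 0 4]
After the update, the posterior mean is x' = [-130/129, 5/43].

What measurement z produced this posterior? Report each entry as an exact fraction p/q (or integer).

z = [-1, 3]

x̄ = F·x = [0, 3]
P̄ = F·P·Fᵀ + Q = [4 0; 0 6]
S = H·P̄·Hᵀ + R = [29 -8; -8 20]
K = P̄·Hᵀ·S⁻¹ = [4/129 -50/129; -20/43 -8/43]
x' − x̄ = [-130/129, -124/43] = K·y
y = (KᵀK)⁻¹·Kᵀ·(x' − x̄) = [5, 3]
z = y + H·x̄ = [5, 3] + [-6, 0] = [-1, 3]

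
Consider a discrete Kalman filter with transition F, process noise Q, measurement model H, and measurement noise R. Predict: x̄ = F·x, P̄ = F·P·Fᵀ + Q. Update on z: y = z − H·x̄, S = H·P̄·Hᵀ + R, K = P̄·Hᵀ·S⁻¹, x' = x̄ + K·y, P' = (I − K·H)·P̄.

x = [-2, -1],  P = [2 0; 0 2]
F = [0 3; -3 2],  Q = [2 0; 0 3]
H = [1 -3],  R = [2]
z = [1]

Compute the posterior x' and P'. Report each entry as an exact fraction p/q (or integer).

x' = [-889/211, -356/211]
P' = [3964/211 1332/211; 1332/211 494/211]

x̄ = F·x = [-3, 4]
P̄ = F·P·Fᵀ + Q = [20 12; 12 29]
y = z − H·x̄ = [16]
S = H·P̄·Hᵀ + R = [211]
K = P̄·Hᵀ·S⁻¹ = [-16/211; -75/211]
x' = x̄ + K·y = [-889/211, -356/211]
P' = (I − K·H)·P̄ = [3964/211 1332/211; 1332/211 494/211]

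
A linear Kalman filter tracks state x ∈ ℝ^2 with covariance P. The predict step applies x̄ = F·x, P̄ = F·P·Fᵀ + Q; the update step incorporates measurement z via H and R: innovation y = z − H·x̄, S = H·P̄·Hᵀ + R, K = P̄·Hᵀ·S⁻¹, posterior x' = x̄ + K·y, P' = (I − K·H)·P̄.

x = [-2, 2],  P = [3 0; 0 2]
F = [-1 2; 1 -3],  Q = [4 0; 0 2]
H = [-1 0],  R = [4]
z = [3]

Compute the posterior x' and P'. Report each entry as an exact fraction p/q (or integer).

x̄ = F·x = [6, -8]
P̄ = F·P·Fᵀ + Q = [15 -15; -15 23]
y = z − H·x̄ = [9]
S = H·P̄·Hᵀ + R = [19]
K = P̄·Hᵀ·S⁻¹ = [-15/19; 15/19]
x' = x̄ + K·y = [-21/19, -17/19]
P' = (I − K·H)·P̄ = [60/19 -60/19; -60/19 212/19]

x' = [-21/19, -17/19]
P' = [60/19 -60/19; -60/19 212/19]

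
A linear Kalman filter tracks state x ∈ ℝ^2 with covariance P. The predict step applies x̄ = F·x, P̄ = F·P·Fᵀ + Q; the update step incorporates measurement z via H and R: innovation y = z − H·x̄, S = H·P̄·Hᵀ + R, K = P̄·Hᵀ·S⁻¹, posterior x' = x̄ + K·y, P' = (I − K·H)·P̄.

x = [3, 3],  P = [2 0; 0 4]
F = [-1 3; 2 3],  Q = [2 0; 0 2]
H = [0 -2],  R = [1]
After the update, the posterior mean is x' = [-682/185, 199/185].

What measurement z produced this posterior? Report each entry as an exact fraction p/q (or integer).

x̄ = F·x = [6, 15]
P̄ = F·P·Fᵀ + Q = [40 32; 32 46]
S = H·P̄·Hᵀ + R = [185]
K = P̄·Hᵀ·S⁻¹ = [-64/185; -92/185]
x' − x̄ = [-1792/185, -2576/185] = K·y
y = (KᵀK)⁻¹·Kᵀ·(x' − x̄) = [28]
z = y + H·x̄ = [28] + [-30] = [-2]

z = [-2]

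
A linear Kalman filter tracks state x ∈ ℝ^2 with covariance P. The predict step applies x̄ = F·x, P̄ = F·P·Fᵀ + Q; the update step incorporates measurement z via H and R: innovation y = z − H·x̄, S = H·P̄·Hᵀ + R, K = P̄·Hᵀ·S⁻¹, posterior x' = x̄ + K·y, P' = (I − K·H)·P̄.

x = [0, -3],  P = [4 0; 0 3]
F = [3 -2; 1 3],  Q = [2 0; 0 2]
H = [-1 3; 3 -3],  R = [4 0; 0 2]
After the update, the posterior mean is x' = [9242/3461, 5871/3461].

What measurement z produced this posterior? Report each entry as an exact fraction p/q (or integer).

x̄ = F·x = [6, -9]
P̄ = F·P·Fᵀ + Q = [50 -6; -6 33]
S = H·P̄·Hᵀ + R = [387 -519; -519 857]
K = P̄·Hᵀ·S⁻¹ = [14458/31149 4954/10383; 4877/10383 512/3461]
x' − x̄ = [-11524/3461, 37020/3461] = K·y
y = (KᵀK)⁻¹·Kᵀ·(x' − x̄) = [36, -42]
z = y + H·x̄ = [36, -42] + [-33, 45] = [3, 3]

z = [3, 3]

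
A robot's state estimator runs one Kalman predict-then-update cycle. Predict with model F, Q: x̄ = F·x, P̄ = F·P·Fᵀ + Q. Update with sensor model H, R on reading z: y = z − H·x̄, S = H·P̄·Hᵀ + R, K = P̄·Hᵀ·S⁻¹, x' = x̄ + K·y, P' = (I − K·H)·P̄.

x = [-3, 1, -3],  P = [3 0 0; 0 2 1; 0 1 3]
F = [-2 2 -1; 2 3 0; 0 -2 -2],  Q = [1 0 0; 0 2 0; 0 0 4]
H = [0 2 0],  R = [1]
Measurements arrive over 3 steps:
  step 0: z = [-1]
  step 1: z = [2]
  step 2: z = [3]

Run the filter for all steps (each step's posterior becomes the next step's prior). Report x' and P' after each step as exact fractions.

step 0: x' = [463/43, -67/129, 112/43], P' = [848/43 -1/43 -244/43; -1/43 32/129 -6/43; -244/43 -6/43 944/43]
step 1: x' = [-437296/42873, 15107/14291, -395594/42873], P' = [1248121/42873 -2820/14291 1623944/42873; -2820/14291 3562/14291 952/14291; 1623944/42873 952/14291 3678100/42873]
step 2: x' = [33548732/20334409, 29698675/20334409, -157906406/20334409], P' = [1036205721/20334409 -8167904/20334409 1544603344/20334409; -8167904/20334409 5072884/20334409 -6543188/20334409; 1544603344/20334409 -6543188/20334409 3096020460/20334409]

step 0: x̄ = F·x = [11, -3, 4]
step 0: P̄ = F·P·Fᵀ + Q = [20 -3 -4; -3 32 -18; -4 -18 32]
step 0: y = z − H·x̄ = [5]
step 0: S = H·P̄·Hᵀ + R = [129]
step 0: K = P̄·Hᵀ·S⁻¹ = [-2/43; 64/129; -12/43]
step 0: x' = x̄ + K·y = [463/43, -67/129, 112/43]
step 0: P' = (I − K·H)·P̄ = [848/43 -1/43 -244/43; -1/43 32/129 -6/43; -244/43 -6/43 944/43]
step 1: x̄ = F·x = [-3248/129, 859/43, -538/129]
step 1: P̄ = F·P·Fᵀ + Q = [10433/129 -2820/43 2632/129; -2820/43 3562/43 952/43; 2632/129 952/43 11828/129]
step 1: y = z − H·x̄ = [-1632/43]
step 1: S = H·P̄·Hᵀ + R = [14291/43]
step 1: K = P̄·Hᵀ·S⁻¹ = [-5640/14291; 7124/14291; 1904/14291]
step 1: x' = x̄ + K·y = [-437296/42873, 15107/14291, -395594/42873]
step 1: P' = (I − K·H)·P̄ = [1248121/42873 -2820/14291 1623944/42873; -2820/14291 3562/14291 952/14291; 1623944/42873 952/14291 3678100/42873]
step 2: x̄ = F·x = [1360828/42873, -738629/42873, 700546/42873]
step 2: P̄ = F·P·Fᵀ + Q = [15308233/42873 -8167904/42873 13769680/42873; -8167904/42873 5072884/42873 -6543188/42873; 13769680/42873 -6543188/42873 14949484/42873]
step 2: y = z − H·x̄ = [1605877/42873]
step 2: S = H·P̄·Hᵀ + R = [20334409/42873]
step 2: K = P̄·Hᵀ·S⁻¹ = [-16335808/20334409; 10145768/20334409; -13086376/20334409]
step 2: x' = x̄ + K·y = [33548732/20334409, 29698675/20334409, -157906406/20334409]
step 2: P' = (I − K·H)·P̄ = [1036205721/20334409 -8167904/20334409 1544603344/20334409; -8167904/20334409 5072884/20334409 -6543188/20334409; 1544603344/20334409 -6543188/20334409 3096020460/20334409]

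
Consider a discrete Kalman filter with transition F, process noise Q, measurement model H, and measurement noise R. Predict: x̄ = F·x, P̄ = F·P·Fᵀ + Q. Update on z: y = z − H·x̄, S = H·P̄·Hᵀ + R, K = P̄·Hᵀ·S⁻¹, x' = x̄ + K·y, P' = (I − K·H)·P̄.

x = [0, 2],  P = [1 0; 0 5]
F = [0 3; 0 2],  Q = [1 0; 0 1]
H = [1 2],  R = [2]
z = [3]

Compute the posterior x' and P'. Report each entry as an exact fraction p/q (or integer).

x̄ = F·x = [6, 4]
P̄ = F·P·Fᵀ + Q = [46 30; 30 21]
y = z − H·x̄ = [-11]
S = H·P̄·Hᵀ + R = [252]
K = P̄·Hᵀ·S⁻¹ = [53/126; 2/7]
x' = x̄ + K·y = [173/126, 6/7]
P' = (I − K·H)·P̄ = [89/63 -2/7; -2/7 3/7]

x' = [173/126, 6/7]
P' = [89/63 -2/7; -2/7 3/7]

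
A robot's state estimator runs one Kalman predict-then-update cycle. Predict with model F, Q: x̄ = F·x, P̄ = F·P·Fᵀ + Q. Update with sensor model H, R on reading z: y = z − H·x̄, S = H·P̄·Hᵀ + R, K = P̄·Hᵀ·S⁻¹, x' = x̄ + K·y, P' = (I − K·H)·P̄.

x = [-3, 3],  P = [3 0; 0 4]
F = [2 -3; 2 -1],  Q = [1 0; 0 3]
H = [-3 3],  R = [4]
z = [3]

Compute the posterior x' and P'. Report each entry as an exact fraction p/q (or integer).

x' = [-1635/184, -1431/184]
P' = [3391/184 3291/184; 3291/184 3271/184]

x̄ = F·x = [-15, -9]
P̄ = F·P·Fᵀ + Q = [49 24; 24 19]
y = z − H·x̄ = [-15]
S = H·P̄·Hᵀ + R = [184]
K = P̄·Hᵀ·S⁻¹ = [-75/184; -15/184]
x' = x̄ + K·y = [-1635/184, -1431/184]
P' = (I − K·H)·P̄ = [3391/184 3291/184; 3291/184 3271/184]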